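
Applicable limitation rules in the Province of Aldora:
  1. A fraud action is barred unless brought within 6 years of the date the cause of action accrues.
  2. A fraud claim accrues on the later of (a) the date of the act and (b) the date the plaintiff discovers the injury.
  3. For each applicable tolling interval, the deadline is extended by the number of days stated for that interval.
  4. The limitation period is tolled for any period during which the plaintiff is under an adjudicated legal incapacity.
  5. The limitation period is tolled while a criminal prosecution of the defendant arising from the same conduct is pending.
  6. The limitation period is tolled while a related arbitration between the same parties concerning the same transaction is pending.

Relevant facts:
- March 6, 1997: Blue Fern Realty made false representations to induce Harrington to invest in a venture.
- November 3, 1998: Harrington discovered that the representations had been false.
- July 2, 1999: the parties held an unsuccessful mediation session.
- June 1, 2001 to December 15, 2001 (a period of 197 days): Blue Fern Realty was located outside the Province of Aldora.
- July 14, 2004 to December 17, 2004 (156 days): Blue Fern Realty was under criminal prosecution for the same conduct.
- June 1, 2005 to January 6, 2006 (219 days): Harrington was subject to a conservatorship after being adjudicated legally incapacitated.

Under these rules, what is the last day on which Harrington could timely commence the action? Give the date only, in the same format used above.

April 8, 2005

Taking the later of the act (March 6, 1997) and discovery (November 3, 1998), the claim accrued on November 3, 1998.
Adding the 6 years base period to November 3, 1998 gives a deadline of November 3, 2004, before any tolling.
The period was tolled for 156 days by the pending criminal prosecution (July 14, 2004 to December 17, 2004), pushing the deadline to April 8, 2005.
The plaintiff's legal incapacity starting June 1, 2005 came too late — the period had run on April 8, 2005 — and so does not extend the deadline.
Although the defendant's absence ran from June 1, 2001 to December 15, 2001, the stated rules do not make that a tolling event, so it is disregarded.
Nothing else in the chronology tolls or restarts the period.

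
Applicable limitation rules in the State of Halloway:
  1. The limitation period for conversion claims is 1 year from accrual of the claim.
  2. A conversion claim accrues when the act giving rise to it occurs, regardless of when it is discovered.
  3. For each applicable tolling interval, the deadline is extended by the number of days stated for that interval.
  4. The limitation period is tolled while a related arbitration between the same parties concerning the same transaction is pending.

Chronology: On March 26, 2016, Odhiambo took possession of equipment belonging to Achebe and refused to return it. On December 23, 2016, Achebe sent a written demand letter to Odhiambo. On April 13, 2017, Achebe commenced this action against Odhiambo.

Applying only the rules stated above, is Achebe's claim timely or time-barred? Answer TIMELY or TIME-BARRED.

The limitation period began to run on March 26, 2016.
1 year from March 26, 2016 is March 26, 2017.
Nothing else in the chronology tolls or restarts the period.
Filing on April 13, 2017 missed the March 26, 2017 deadline — the action is time-barred.

TIME-BARRED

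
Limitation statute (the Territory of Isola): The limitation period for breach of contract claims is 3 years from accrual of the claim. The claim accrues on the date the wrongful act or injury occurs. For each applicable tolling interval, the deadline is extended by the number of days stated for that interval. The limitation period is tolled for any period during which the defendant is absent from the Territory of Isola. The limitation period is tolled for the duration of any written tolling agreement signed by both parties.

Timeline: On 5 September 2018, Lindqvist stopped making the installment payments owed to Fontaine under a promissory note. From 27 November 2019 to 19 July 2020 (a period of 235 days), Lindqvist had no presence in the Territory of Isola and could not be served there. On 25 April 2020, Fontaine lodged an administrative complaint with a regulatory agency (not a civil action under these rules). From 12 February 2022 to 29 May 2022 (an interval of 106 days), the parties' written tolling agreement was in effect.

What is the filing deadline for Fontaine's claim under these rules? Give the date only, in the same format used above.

12 August 2022

The claim accrued on 5 September 2018, the date of the act.
The untolled deadline — 3 years after 5 September 2018 — is 5 September 2021.
The period was tolled for 235 days by the defendant's absence from the jurisdiction (27 November 2019 to 19 July 2020), pushing the deadline to 28 April 2022.
The period was tolled for 106 days by the written tolling agreement (12 February 2022 to 29 May 2022), pushing the deadline to 12 August 2022.
Nothing else in the chronology tolls or restarts the period.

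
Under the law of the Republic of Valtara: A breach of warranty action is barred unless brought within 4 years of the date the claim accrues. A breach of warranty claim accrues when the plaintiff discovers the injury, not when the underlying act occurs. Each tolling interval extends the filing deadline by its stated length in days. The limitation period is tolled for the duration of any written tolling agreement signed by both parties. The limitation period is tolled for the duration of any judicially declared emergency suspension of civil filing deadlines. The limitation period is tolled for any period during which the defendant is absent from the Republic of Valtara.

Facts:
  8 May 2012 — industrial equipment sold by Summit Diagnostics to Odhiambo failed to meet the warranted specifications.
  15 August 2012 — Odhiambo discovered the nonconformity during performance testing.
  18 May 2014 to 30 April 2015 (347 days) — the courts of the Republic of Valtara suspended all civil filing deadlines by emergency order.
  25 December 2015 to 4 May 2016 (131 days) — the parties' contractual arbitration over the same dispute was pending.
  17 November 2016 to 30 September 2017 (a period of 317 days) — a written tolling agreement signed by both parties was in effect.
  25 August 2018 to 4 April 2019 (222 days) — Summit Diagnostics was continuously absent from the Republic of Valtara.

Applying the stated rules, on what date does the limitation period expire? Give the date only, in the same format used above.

The claim did not accrue until Odhiambo discovered the injury on 15 August 2012; the 8 May 2012 act date does not start the clock under the stated rule.
4 years from 15 August 2012 is 15 August 2016.
The period was tolled for 347 days by the emergency suspension of filing deadlines (18 May 2014 to 30 April 2015), pushing the deadline to 28 July 2017.
The written tolling agreement from 17 November 2016 to 30 September 2017 tolled the period for 317 days, extending the deadline to 10 June 2018.
The defendant's absence from the jurisdiction from 25 August 2018 to 4 April 2019 began after the period had already run on 10 June 2018, so it has no tolling effect.
Although a pending arbitration ran from 25 December 2015 to 4 May 2016, the stated rules do not make that a tolling event, so it is disregarded.

10 June 2018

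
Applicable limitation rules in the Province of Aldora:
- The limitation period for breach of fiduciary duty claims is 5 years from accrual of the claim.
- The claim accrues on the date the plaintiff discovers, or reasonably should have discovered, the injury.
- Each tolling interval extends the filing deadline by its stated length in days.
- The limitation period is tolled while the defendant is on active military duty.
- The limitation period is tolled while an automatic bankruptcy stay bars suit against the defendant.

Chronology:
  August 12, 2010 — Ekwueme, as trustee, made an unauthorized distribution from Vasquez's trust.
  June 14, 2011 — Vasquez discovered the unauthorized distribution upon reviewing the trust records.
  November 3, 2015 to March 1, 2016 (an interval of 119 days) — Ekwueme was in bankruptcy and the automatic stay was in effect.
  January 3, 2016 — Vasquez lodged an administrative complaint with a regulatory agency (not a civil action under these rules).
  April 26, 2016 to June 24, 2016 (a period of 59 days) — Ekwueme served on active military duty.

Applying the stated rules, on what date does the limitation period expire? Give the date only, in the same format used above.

The claim did not accrue until Vasquez discovered the injury on June 14, 2011; the August 12, 2010 act date does not start the clock under the stated rule.
5 years from June 14, 2011 is June 14, 2016.
The automatic bankruptcy stay from November 3, 2015 to March 1, 2016 tolled the period for 119 days, extending the deadline to October 11, 2016.
Because the defendant's active military service ran from April 26, 2016 to June 24, 2016, the deadline is extended by 59 days to December 9, 2016.
The other events in the timeline have no effect on the limitation period under the stated rules.

December 9, 2016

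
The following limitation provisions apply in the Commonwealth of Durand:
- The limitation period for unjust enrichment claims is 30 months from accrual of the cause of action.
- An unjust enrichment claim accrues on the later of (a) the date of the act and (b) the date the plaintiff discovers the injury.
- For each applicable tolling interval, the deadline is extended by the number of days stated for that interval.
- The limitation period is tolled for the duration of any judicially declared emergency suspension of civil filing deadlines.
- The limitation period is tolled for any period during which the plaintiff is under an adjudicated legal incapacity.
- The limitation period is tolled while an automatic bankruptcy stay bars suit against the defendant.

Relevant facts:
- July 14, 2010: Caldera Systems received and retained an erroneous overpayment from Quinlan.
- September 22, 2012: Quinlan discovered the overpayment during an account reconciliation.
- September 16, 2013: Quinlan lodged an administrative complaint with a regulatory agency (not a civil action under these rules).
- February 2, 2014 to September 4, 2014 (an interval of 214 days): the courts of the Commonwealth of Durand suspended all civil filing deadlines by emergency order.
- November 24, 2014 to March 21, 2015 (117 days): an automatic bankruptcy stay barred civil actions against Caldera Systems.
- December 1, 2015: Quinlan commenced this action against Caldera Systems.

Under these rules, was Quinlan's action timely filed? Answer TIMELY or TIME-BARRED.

TIMELY

Because discovery on September 22, 2012 post-dates the July 14, 2010 act, accrual under the later-of rule falls on September 22, 2012.
30 months from September 22, 2012 is March 22, 2015.
The emergency suspension of filing deadlines from February 2, 2014 to September 4, 2014 tolled the period for 214 days, extending the deadline to October 22, 2015.
Because the automatic bankruptcy stay ran from November 24, 2014 to March 21, 2015, the deadline is extended by 117 days to February 16, 2016.
The other events in the timeline have no effect on the limitation period under the stated rules.
Quinlan filed on December 1, 2015, before the February 16, 2016 deadline, so the action is timely.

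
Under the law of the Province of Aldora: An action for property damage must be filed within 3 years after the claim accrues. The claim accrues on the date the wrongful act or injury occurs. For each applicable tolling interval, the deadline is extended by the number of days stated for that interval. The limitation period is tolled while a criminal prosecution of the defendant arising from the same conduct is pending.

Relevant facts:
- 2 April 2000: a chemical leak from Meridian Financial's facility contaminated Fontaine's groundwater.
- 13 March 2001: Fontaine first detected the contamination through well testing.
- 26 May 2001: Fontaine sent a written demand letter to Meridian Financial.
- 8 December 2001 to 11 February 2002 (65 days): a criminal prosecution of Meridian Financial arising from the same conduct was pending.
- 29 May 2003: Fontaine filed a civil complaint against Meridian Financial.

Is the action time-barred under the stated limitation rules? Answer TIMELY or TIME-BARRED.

Accrual is governed by the date of the act, so the period began to run on 2 April 2000; the later discovery on 13 March 2001 is irrelevant under the stated rule.
The untolled deadline — 3 years after 2 April 2000 — is 2 April 2003.
The period was tolled for 65 days by the pending criminal prosecution (8 December 2001 to 11 February 2002), pushing the deadline to 6 June 2003.
None of the other events listed affects the running of the period under the stated rules.
Fontaine filed on 29 May 2003, before the 6 June 2003 deadline, so the action is timely.

TIMELY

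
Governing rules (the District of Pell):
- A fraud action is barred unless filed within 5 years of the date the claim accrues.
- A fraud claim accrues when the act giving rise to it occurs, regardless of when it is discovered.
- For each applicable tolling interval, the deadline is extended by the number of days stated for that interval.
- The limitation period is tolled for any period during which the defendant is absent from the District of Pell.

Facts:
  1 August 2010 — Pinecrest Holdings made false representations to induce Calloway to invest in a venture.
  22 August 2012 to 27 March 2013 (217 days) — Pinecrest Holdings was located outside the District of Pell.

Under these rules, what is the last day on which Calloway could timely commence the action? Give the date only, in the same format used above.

5 March 2016

The claim accrued on 1 August 2010, the date of the act.
5 years from 1 August 2010 is 1 August 2015.
The defendant's absence from the jurisdiction from 22 August 2012 to 27 March 2013 tolled the period for 217 days, extending the deadline to 5 March 2016.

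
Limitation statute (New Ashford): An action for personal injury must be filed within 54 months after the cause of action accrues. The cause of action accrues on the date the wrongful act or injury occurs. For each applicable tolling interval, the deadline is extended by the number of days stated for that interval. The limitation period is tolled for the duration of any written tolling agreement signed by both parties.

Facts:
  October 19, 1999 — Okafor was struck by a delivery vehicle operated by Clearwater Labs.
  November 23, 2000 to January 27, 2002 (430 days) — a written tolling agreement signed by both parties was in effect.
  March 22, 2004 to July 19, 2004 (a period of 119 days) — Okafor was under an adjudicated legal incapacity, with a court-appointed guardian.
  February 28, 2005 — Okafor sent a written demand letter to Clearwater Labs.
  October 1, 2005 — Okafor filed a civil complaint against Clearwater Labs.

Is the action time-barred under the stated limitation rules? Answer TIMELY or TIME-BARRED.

The limitation period began to run on October 19, 1999.
Adding the 54 months base period to October 19, 1999 gives a deadline of April 19, 2004, before any tolling.
Because the written tolling agreement ran from November 23, 2000 to January 27, 2002, the deadline is extended by 430 days to June 23, 2005.
No stated provision tolls the period for the plaintiff's incapacity, so the interval from March 22, 2004 to July 19, 2004 has no effect on the deadline.
Nothing else in the chronology tolls or restarts the period.
The October 1, 2005 filing falls after the June 23, 2005 deadline; the claim is time-barred.

TIME-BARRED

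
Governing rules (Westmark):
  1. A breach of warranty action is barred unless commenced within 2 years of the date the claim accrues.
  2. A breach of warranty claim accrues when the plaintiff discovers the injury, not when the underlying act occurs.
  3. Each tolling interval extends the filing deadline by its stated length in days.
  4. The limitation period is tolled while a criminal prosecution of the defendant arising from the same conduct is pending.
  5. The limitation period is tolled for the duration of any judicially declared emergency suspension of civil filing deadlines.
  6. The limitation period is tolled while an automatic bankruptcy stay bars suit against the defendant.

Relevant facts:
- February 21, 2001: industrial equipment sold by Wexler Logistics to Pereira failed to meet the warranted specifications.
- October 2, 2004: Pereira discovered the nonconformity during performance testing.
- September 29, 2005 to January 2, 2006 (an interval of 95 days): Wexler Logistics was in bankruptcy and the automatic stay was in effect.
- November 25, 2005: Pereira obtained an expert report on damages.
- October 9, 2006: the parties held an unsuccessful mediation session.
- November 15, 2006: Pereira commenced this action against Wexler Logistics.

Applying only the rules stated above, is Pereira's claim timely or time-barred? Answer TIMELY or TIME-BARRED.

TIMELY

Accrual is tied to discovery, so the period began on October 2, 2004 rather than on February 21, 2001 when the act occurred.
The untolled deadline — 2 years after October 2, 2004 — is October 2, 2006.
The automatic bankruptcy stay from September 29, 2005 to January 2, 2006 tolled the period for 95 days, extending the deadline to January 5, 2007.
None of the other events listed affects the running of the period under the stated rules.
The November 15, 2006 filing precedes the January 5, 2007 deadline; the claim is timely.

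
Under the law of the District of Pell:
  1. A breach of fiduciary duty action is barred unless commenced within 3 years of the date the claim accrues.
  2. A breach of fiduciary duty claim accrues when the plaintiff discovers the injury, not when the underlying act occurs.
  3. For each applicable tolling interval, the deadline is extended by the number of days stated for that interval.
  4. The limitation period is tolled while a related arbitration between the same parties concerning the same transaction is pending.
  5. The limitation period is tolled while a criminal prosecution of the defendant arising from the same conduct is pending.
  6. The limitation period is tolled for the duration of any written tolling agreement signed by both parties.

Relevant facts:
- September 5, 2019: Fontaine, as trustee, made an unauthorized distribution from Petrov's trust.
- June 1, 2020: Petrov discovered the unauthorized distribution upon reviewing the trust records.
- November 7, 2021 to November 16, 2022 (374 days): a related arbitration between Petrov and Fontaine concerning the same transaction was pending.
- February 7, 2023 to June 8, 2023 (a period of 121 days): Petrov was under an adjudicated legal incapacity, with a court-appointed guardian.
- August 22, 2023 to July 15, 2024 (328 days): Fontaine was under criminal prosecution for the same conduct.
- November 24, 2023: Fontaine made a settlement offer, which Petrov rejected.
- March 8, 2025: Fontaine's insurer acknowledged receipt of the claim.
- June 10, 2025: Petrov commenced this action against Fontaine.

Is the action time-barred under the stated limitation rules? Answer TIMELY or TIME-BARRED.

The claim did not accrue until Petrov discovered the injury on June 1, 2020; the September 5, 2019 act date does not start the clock under the stated rule.
Adding the 3 years base period to June 1, 2020 gives a deadline of June 1, 2023, before any tolling.
The pending related arbitration from November 7, 2021 to November 16, 2022 tolled the period for 374 days, extending the deadline to June 9, 2024.
The period was tolled for 328 days by the pending criminal prosecution (August 22, 2023 to July 15, 2024), pushing the deadline to May 3, 2025.
No stated provision tolls the period for the plaintiff's incapacity, so the interval from February 7, 2023 to June 8, 2023 has no effect on the deadline.
None of the other events listed affects the running of the period under the stated rules.
Petrov filed on June 10, 2025, after the May 3, 2025 deadline, so the action is time-barred.

TIME-BARRED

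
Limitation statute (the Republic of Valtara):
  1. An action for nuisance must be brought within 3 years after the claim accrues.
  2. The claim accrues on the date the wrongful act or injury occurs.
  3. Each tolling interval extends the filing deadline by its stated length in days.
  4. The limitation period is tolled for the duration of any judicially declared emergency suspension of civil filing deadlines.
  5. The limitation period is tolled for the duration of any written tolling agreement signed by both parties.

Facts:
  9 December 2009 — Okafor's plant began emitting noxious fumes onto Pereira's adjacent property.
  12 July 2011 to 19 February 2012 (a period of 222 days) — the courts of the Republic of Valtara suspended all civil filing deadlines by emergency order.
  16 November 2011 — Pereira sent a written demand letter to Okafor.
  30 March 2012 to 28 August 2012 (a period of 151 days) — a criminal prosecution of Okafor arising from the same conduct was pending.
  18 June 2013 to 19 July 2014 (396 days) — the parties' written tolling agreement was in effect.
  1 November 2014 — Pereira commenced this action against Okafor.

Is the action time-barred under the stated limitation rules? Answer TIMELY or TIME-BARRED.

The claim accrued on 9 December 2009, the date of the act.
3 years from 9 December 2009 is 9 December 2012.
Because the emergency suspension of filing deadlines ran from 12 July 2011 to 19 February 2012, the deadline is extended by 222 days to 19 July 2013.
The written tolling agreement from 18 June 2013 to 19 July 2014 tolled the period for 396 days, extending the deadline to 19 August 2014.
Although a criminal prosecution ran from 30 March 2012 to 28 August 2012, the stated rules do not make that a tolling event, so it is disregarded.
Nothing else in the chronology tolls or restarts the period.
Filing on 1 November 2014 missed the 19 August 2014 deadline — the action is time-barred.

TIME-BARRED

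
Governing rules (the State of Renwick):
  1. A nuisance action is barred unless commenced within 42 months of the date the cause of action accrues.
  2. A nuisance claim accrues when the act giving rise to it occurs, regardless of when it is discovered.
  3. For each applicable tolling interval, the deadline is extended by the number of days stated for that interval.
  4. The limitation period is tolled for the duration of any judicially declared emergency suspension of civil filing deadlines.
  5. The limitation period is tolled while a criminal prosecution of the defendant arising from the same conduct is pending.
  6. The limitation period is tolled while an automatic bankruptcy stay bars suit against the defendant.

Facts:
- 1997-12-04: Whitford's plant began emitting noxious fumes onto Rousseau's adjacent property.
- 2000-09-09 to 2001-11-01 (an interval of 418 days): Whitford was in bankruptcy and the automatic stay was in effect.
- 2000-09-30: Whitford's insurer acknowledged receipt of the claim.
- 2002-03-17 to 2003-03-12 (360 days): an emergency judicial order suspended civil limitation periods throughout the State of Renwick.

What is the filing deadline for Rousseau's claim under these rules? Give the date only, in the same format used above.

2003-07-22

The claim accrued on 1997-12-04, when the wrongful act occurred.
The untolled deadline — 42 months after 1997-12-04 — is 2001-06-04.
The automatic bankruptcy stay from 2000-09-09 to 2001-11-01 tolled the period for 418 days, extending the deadline to 2002-07-27.
The emergency suspension of filing deadlines from 2002-03-17 to 2003-03-12 tolled the period for 360 days, extending the deadline to 2003-07-22.
None of the other events listed affects the running of the period under the stated rules.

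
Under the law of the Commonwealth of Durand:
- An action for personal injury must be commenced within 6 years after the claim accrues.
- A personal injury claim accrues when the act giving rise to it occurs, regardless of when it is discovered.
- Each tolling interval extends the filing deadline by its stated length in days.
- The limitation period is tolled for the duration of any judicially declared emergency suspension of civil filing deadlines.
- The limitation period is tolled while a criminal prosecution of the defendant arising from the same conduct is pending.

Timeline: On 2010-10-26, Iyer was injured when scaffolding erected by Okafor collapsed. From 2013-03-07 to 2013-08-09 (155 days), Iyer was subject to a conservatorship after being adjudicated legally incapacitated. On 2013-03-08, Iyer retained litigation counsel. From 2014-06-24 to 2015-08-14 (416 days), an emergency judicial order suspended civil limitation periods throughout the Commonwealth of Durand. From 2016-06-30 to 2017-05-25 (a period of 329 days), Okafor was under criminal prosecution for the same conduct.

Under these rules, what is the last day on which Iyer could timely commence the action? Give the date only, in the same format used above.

The claim accrued on 2010-10-26, the date of the act.
6 years from 2010-10-26 is 2016-10-26.
Because the emergency suspension of filing deadlines ran from 2014-06-24 to 2015-08-14, the deadline is extended by 416 days to 2017-12-16.
The period was tolled for 329 days by the pending criminal prosecution (2016-06-30 to 2017-05-25), pushing the deadline to 2018-11-10.
The plaintiff's legal incapacity from 2013-03-07 to 2013-08-09 does not toll the period, because no stated rule makes the plaintiff's incapacity a tolling event.
Nothing else in the chronology tolls or restarts the period.

2018-11-10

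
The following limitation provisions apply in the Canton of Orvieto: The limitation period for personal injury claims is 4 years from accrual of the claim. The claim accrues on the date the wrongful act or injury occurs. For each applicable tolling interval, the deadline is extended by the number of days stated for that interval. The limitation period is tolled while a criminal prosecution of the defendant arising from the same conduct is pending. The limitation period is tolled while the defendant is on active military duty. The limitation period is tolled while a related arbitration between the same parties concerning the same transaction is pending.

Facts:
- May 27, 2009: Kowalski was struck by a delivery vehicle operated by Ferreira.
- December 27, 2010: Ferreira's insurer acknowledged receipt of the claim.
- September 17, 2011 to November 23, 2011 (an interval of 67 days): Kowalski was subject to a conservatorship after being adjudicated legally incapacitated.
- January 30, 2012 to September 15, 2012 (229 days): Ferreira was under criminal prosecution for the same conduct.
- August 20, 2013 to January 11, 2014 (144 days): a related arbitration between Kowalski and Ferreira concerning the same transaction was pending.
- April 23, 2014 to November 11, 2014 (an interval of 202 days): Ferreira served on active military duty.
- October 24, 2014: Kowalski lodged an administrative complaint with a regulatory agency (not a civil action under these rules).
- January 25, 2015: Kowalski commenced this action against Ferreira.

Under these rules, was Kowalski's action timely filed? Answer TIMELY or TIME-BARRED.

TIME-BARRED

The claim accrued on May 27, 2009, when the wrongful act occurred.
4 years from May 27, 2009 is May 27, 2013.
The period was tolled for 229 days by the pending criminal prosecution (January 30, 2012 to September 15, 2012), pushing the deadline to January 11, 2014.
The pending related arbitration from August 20, 2013 to January 11, 2014 tolled the period for 144 days, extending the deadline to June 4, 2014.
The defendant's active military service from April 23, 2014 to November 11, 2014 tolled the period for 202 days, extending the deadline to December 23, 2014.
Although the plaintiff's incapacity ran from September 17, 2011 to November 23, 2011, the stated rules do not make that a tolling event, so it is disregarded.
Nothing else in the chronology tolls or restarts the period.
Filing on January 25, 2015 missed the December 23, 2014 deadline — the action is time-barred.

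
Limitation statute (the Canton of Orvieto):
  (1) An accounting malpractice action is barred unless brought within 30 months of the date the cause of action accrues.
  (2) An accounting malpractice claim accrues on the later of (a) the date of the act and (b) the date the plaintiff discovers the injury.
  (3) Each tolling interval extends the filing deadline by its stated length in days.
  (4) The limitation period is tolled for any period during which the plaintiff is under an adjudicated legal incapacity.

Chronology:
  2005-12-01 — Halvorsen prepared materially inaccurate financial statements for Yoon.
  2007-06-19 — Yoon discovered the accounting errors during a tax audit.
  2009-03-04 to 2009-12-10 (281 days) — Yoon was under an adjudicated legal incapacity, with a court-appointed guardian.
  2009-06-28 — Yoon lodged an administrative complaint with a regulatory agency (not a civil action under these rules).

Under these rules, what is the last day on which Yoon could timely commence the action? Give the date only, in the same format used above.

Because discovery on 2007-06-19 post-dates the 2005-12-01 act, accrual under the later-of rule falls on 2007-06-19.
30 months from 2007-06-19 is 2009-12-19.
The plaintiff's legal incapacity from 2009-03-04 to 2009-12-10 tolled the period for 281 days, extending the deadline to 2010-09-26.
Nothing else in the chronology tolls or restarts the period.

2010-09-26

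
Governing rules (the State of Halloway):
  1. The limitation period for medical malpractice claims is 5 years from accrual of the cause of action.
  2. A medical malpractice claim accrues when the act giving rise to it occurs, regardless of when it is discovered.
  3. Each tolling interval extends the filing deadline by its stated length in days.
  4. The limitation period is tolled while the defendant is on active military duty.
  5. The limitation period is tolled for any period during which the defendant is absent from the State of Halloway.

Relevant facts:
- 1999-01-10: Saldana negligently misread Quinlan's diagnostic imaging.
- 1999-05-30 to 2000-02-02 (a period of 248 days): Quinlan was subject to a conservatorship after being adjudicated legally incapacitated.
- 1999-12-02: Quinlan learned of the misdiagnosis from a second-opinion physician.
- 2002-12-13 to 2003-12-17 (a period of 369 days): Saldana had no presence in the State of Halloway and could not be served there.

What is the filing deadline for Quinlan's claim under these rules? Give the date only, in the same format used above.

Because the rule ties accrual to occurrence, the claim accrued on 1999-01-10, not on the 1999-12-02 discovery date.
The untolled deadline — 5 years after 1999-01-10 — is 2004-01-10.
The period was tolled for 369 days by the defendant's absence from the jurisdiction (2002-12-13 to 2003-12-17), pushing the deadline to 2005-01-13.
No stated provision tolls the period for the plaintiff's incapacity, so the interval from 1999-05-30 to 2000-02-02 has no effect on the deadline.

2005-01-13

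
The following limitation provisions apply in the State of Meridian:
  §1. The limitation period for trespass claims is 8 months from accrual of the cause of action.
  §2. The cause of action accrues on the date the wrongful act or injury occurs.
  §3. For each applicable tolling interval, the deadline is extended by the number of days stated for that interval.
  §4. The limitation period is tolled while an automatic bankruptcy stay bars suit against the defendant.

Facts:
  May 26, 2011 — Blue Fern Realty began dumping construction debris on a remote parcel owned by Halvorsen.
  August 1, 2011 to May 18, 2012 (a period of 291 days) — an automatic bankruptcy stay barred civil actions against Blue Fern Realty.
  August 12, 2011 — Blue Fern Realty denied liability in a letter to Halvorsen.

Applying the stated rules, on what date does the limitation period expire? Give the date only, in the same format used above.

The cause of action accrued on May 26, 2011, the date of the act.
8 months from May 26, 2011 is January 26, 2012.
Because the automatic bankruptcy stay ran from August 1, 2011 to May 18, 2012, the deadline is extended by 291 days to November 12, 2012.
The other events in the timeline have no effect on the limitation period under the stated rules.

November 12, 2012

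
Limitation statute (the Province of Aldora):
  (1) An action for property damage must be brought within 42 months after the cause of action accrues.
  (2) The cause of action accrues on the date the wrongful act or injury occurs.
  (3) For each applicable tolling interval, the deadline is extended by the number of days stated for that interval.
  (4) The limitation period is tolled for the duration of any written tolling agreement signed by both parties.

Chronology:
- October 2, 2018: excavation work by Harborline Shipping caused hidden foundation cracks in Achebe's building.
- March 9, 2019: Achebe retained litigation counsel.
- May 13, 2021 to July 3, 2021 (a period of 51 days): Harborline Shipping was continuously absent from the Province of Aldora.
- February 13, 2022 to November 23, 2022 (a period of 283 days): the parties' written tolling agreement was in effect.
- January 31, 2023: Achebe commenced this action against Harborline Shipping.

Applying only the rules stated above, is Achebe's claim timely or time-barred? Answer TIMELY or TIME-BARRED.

The claim accrued on October 2, 2018, when the wrongful act occurred.
Adding the 42 months base period to October 2, 2018 gives a deadline of April 2, 2022, before any tolling.
Because the written tolling agreement ran from February 13, 2022 to November 23, 2022, the deadline is extended by 283 days to January 10, 2023.
The defendant's absence from the jurisdiction from May 13, 2021 to July 3, 2021 does not toll the period, because no stated rule makes the defendant's absence a tolling event.
None of the other events listed affects the running of the period under the stated rules.
Filing on January 31, 2023 missed the January 10, 2023 deadline — the action is time-barred.

TIME-BARRED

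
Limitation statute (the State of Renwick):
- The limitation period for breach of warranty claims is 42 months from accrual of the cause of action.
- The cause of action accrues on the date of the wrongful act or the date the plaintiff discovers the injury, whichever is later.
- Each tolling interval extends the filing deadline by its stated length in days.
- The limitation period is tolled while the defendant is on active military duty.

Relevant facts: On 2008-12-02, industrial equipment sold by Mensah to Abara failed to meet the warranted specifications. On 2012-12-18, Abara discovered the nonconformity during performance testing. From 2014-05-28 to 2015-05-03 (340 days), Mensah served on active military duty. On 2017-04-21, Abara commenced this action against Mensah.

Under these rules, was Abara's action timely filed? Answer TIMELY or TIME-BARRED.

The claim accrued on 2012-12-18 — the later of the 2008-12-02 act and the 2012-12-18 discovery.
Adding the 42 months base period to 2012-12-18 gives a deadline of 2016-06-18, before any tolling.
Because the defendant's active military service ran from 2014-05-28 to 2015-05-03, the deadline is extended by 340 days to 2017-05-24.
Filing on 2017-04-21 beat the 2017-05-24 deadline — the action is timely.

TIMELY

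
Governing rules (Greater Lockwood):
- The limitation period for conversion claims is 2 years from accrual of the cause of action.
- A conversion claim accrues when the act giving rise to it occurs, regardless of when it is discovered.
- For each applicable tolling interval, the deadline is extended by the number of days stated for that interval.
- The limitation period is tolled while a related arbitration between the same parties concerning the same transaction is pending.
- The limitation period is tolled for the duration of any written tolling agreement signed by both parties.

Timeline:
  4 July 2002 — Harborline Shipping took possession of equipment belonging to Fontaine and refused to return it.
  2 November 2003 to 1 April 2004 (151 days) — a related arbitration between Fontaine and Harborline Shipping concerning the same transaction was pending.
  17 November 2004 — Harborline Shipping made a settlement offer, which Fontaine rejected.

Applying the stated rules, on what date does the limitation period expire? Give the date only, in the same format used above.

The limitation period began to run on 4 July 2002.
The untolled deadline — 2 years after 4 July 2002 — is 4 July 2004.
The pending related arbitration from 2 November 2003 to 1 April 2004 tolled the period for 151 days, extending the deadline to 2 December 2004.
Nothing else in the chronology tolls or restarts the period.

2 December 2004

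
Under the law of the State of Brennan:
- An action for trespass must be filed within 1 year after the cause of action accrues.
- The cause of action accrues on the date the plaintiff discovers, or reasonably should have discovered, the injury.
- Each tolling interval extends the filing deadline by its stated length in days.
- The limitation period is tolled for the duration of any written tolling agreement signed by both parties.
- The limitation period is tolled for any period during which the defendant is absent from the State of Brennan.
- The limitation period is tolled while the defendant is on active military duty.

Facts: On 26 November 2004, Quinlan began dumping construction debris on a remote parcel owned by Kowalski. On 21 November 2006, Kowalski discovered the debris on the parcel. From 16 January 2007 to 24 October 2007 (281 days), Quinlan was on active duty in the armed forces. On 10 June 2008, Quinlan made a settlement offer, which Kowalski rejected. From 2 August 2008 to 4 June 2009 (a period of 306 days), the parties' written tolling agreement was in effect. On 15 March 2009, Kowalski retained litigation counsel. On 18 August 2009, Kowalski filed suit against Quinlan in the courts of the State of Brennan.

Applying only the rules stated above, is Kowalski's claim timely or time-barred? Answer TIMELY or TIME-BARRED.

TIME-BARRED

Accrual is tied to discovery, so the period began on 21 November 2006 rather than on 26 November 2004 when the act occurred.
Adding the 1 year base period to 21 November 2006 gives a deadline of 21 November 2007, before any tolling.
The period was tolled for 281 days by the defendant's active military service (16 January 2007 to 24 October 2007), pushing the deadline to 28 August 2008.
Because the written tolling agreement ran from 2 August 2008 to 4 June 2009, the deadline is extended by 306 days to 30 June 2009.
Nothing else in the chronology tolls or restarts the period.
Kowalski filed on 18 August 2009, after the 30 June 2009 deadline, so the action is time-barred.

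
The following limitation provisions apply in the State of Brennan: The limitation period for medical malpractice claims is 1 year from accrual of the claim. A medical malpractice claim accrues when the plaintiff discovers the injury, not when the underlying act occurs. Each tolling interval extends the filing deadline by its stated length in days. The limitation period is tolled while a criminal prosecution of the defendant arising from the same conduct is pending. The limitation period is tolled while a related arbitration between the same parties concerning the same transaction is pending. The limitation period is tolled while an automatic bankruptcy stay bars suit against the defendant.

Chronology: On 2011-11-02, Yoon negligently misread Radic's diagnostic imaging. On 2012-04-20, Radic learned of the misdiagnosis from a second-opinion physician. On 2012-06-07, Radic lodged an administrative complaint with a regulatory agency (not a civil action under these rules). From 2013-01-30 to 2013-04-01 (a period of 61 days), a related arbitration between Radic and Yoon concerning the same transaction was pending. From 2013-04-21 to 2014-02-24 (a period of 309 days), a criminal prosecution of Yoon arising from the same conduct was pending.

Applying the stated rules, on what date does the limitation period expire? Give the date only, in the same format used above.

Under the discovery rule, the claim accrued on 2012-04-20, when Radic discovered the injury — not on the 2011-11-02 date of the underlying act.
1 year from 2012-04-20 is 2013-04-20.
Because the pending related arbitration ran from 2013-01-30 to 2013-04-01, the deadline is extended by 61 days to 2013-06-20.
The period was tolled for 309 days by the pending criminal prosecution (2013-04-21 to 2014-02-24), pushing the deadline to 2014-04-25.
None of the other events listed affects the running of the period under the stated rules.

2014-04-25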